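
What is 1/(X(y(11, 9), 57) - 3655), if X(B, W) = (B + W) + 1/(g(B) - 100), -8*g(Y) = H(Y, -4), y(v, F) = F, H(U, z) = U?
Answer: -809/2903509 ≈ -0.00027863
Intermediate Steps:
g(Y) = -Y/8
X(B, W) = B + W + 1/(-100 - B/8) (X(B, W) = (B + W) + 1/(-B/8 - 100) = (B + W) + 1/(-100 - B/8) = B + W + 1/(-100 - B/8))
1/(X(y(11, 9), 57) - 3655) = 1/((-8 + 9² + 800*9 + 800*57 + 9*57)/(800 + 9) - 3655) = 1/((-8 + 81 + 7200 + 45600 + 513)/809 - 3655) = 1/((1/809)*53386 - 3655) = 1/(53386/809 - 3655) = 1/(-2903509/809) = -809/2903509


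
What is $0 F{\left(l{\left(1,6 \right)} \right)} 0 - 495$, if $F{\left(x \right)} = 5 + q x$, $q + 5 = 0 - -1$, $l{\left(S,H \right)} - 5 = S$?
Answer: $-495$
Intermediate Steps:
$l{\left(S,H \right)} = 5 + S$
$q = -4$ ($q = -5 + \left(0 - -1\right) = -5 + \left(0 + 1\right) = -5 + 1 = -4$)
$F{\left(x \right)} = 5 - 4 x$
$0 F{\left(l{\left(1,6 \right)} \right)} 0 - 495 = 0 \left(5 - 4 \left(5 + 1\right)\right) 0 - 495 = 0 \left(5 - 24\right) 0 - 495 = 0 \left(-19\right) 0 - 495 = 0 \cdot 0 - 495 = 0 - 495 = -495$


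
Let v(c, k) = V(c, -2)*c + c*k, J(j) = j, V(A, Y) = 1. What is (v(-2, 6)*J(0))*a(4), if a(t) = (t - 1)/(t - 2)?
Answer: 0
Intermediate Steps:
a(t) = (-1 + t)/(-2 + t)
v(c, k) = c + c*k (v(c, k) = 1*c + c*k = c + c*k)
(v(-2, 6)*J(0))*a(4) = (-2*(1 + 6)*0)*((-1 + 4)/(-2 + 4)) = (-2*7*0)*(3/2) = (-14*0)*((½)*3) = 0*(3/2) = 0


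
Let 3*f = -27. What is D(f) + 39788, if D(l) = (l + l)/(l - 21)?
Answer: 198943/5 ≈ 39789.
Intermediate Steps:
f = -9 (f = (⅓)*(-27) = -9)
D(l) = 2*l/(-21 + l) (D(l) = (2*l)/(-21 + l) = 2*l/(-21 + l))
D(f) + 39788 = 2*(-9)/(-21 - 9) + 39788 = 2*(-9)/(-30) + 39788 = 2*(-9)*(-1/30) + 39788 = ⅗ + 39788 = 198943/5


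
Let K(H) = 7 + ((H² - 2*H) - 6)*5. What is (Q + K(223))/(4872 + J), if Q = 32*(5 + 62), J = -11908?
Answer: -62134/1759 ≈ -35.323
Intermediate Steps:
K(H) = -23 - 10*H + 5*H² (K(H) = 7 + (-6 + H² - 2*H)*5 = 7 + (-30 - 10*H + 5*H²) = -23 - 10*H + 5*H²)
Q = 2144 (Q = 32*67 = 2144)
(Q + K(223))/(4872 + J) = (2144 + (-23 - 10*223 + 5*223²))/(4872 - 11908) = (2144 + (-23 - 2230 + 5*49729))/(-7036) = (2144 + (-23 - 2230 + 248645))*(-1/7036) = (2144 + 246392)*(-1/7036) = 248536*(-1/7036) = -62134/1759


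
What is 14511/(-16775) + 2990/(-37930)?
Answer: -60055948/63627575 ≈ -0.94387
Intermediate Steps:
14511/(-16775) + 2990/(-37930) = 14511*(-1/16775) + 2990*(-1/37930) = -14511/16775 - 299/3793 = -60055948/63627575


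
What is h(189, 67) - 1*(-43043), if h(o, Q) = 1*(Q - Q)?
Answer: 43043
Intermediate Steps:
h(o, Q) = 0 (h(o, Q) = 1*0 = 0)
h(189, 67) - 1*(-43043) = 0 - 1*(-43043) = 0 + 43043 = 43043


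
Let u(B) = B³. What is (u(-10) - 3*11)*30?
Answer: -30990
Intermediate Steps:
(u(-10) - 3*11)*30 = ((-10)³ - 3*11)*30 = (-1000 - 33)*30 = -1033*30 = -30990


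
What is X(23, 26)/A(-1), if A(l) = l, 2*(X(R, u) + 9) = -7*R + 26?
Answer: 153/2 ≈ 76.500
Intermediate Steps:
X(R, u) = 4 - 7*R/2 (X(R, u) = -9 + (-7*R + 26)/2 = -9 + (26 - 7*R)/2 = -9 + (13 - 7*R/2) = 4 - 7*R/2)
X(23, 26)/A(-1) = (4 - 7/2*23)/(-1) = (4 - 161/2)*(-1) = -153/2*(-1) = 153/2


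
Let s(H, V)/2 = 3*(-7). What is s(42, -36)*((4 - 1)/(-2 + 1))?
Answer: 126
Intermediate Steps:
s(H, V) = -42 (s(H, V) = 2*(3*(-7)) = 2*(-21) = -42)
s(42, -36)*((4 - 1)/(-2 + 1)) = -42*(4 - 1)/(-2 + 1) = -126/(-1) = -126*(-1) = -42*(-3) = 126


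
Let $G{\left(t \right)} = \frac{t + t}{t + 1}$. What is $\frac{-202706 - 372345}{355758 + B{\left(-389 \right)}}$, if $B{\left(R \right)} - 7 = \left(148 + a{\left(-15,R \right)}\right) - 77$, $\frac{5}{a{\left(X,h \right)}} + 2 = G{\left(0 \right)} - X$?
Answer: $- \frac{7475663}{4625873} \approx -1.6161$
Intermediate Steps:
$G{\left(t \right)} = \frac{2 t}{1 + t}$
$a{\left(X,h \right)} = \frac{5}{-2 - X}$ ($a{\left(X,h \right)} = \frac{5}{-2 + \left(2 \cdot 0 \frac{1}{1 + 0} - X\right)} = \frac{5}{-2 + \left(2 \cdot 0 \cdot 1^{-1} - X\right)} = \frac{5}{-2 + \left(2 \cdot 0 \cdot 1 - X\right)} = \frac{5}{-2 + \left(0 - X\right)} = \frac{5}{-2 - X}$)
$B{\left(R \right)} = \frac{1019}{13}$ ($B{\left(R \right)} = 7 + \left(\left(148 - \frac{5}{2 - 15}\right) - 77\right) = 7 + \left(\left(148 - \frac{5}{-13}\right) + \left(-106 + 29\right)\right) = 7 + \left(\left(148 - - \frac{5}{13}\right) - 77\right) = 7 + \left(\left(148 + \frac{5}{13}\right) - 77\right) = 7 + \left(\frac{1929}{13} - 77\right) = 7 + \frac{928}{13} = \frac{1019}{13}$)
$\frac{-202706 - 372345}{355758 + B{\left(-389 \right)}} = \frac{-202706 - 372345}{355758 + \frac{1019}{13}} = - \frac{575051}{\frac{4625873}{13}} = \left(-575051\right) \frac{13}{4625873} = - \frac{7475663}{4625873}$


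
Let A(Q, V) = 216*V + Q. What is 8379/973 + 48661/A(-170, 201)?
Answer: 58529341/6011194 ≈ 9.7367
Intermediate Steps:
A(Q, V) = Q + 216*V
8379/973 + 48661/A(-170, 201) = 8379/973 + 48661/(-170 + 216*201) = 8379*(1/973) + 48661/(-170 + 43416) = 1197/139 + 48661/43246 = 58529341/6011194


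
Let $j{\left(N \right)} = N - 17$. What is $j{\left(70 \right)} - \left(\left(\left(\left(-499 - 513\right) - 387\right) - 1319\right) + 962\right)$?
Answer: $1809$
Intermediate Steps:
$j{\left(N \right)} = -17 + N$ ($j{\left(N \right)} = N - 17 = -17 + N$)
$j{\left(70 \right)} - \left(\left(\left(\left(-499 - 513\right) - 387\right) - 1319\right) + 962\right) = \left(-17 + 70\right) - \left(\left(\left(\left(-499 - 513\right) - 387\right) - 1319\right) + 962\right) = 53 - \left(\left(\left(-1012 - 387\right) - 1319\right) + 962\right) = 53 - \left(\left(-1399 - 1319\right) + 962\right) = 53 - \left(-2718 + 962\right) = 53 - -1756 = 53 + 1756 = 1809$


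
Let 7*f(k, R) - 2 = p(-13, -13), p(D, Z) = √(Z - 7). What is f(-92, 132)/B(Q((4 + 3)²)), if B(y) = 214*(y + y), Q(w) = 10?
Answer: 1/14980 + I*√5/14980 ≈ 6.6756e-5 + 0.00014927*I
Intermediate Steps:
p(D, Z) = √(-7 + Z)
f(k, R) = 2/7 + 2*I*√5/7 (f(k, R) = 2/7 + √(-7 - 13)/7 = 2/7 + √(-20)/7 = 2/7 + (2*I*√5)/7 = 2/7 + 2*I*√5/7)
B(y) = 428*y (B(y) = 214*(2*y) = 428*y)
f(-92, 132)/B(Q((4 + 3)²)) = (2/7 + 2*I*√5/7)/((428*10)) = (2/7 + 2*I*√5/7)/4280 = (2/7 + 2*I*√5/7)*(1/4280) = 1/14980 + I*√5/14980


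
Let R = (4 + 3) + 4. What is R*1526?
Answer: 16786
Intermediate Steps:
R = 11 (R = 7 + 4 = 11)
R*1526 = 11*1526 = 16786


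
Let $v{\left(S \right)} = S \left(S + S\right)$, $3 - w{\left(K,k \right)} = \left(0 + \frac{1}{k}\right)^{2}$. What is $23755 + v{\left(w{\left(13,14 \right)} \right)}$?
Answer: $\frac{456630609}{19208} \approx 23773.0$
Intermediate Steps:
$w{\left(K,k \right)} = 3 - \frac{1}{k^{2}}$ ($w{\left(K,k \right)} = 3 - \left(0 + \frac{1}{k}\right)^{2} = 3 - \left(\frac{1}{k}\right)^{2} = 3 - \frac{1}{k^{2}}$)
$v{\left(S \right)} = 2 S^{2}$ ($v{\left(S \right)} = S 2 S = 2 S^{2}$)
$23755 + v{\left(w{\left(13,14 \right)} \right)} = 23755 + 2 \left(3 - \frac{1}{196}\right)^{2} = 23755 + 2 \left(\frac{587}{196}\right)^{2} = 23755 + 2 \cdot \frac{344569}{38416} = 23755 + \frac{344569}{19208} = \frac{456630609}{19208}$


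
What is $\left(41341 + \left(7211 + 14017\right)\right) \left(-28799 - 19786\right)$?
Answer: $-3039914865$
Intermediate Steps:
$\left(41341 + \left(7211 + 14017\right)\right) \left(-28799 - 19786\right) = \left(41341 + 21228\right) \left(-48585\right) = 62569 \left(-48585\right) = -3039914865$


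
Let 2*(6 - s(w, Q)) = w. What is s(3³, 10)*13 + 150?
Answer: 105/2 ≈ 52.500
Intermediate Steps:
s(w, Q) = 6 - w/2
s(3³, 10)*13 + 150 = (6 - ½*3³)*13 + 150 = (6 - ½*27)*13 + 150 = (6 - 27/2)*13 + 150 = -15/2*13 + 150 = -195/2 + 150 = 105/2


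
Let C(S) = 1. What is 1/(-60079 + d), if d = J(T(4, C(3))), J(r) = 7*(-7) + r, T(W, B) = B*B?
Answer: -1/60127 ≈ -1.6631e-5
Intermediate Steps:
T(W, B) = B**2
J(r) = -49 + r
d = -48 (d = -49 + 1**2 = -49 + 1 = -48)
1/(-60079 + d) = 1/(-60079 - 48) = 1/(-60127) = -1/60127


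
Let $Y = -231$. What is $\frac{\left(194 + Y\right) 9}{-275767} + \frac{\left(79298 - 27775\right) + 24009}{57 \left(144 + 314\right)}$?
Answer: $\frac{10418963171}{3599586651} \approx 2.8945$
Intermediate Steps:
$\frac{\left(194 + Y\right) 9}{-275767} + \frac{\left(79298 - 27775\right) + 24009}{57 \left(144 + 314\right)} = \frac{\left(194 - 231\right) 9}{-275767} + \frac{\left(79298 - 27775\right) + 24009}{57 \left(144 + 314\right)} = \left(-37\right) 9 \left(- \frac{1}{275767}\right) + \frac{51523 + 24009}{57 \cdot 458} = \left(-333\right) \left(- \frac{1}{275767}\right) + \frac{75532}{26106} = \frac{333}{275767} + 75532 \cdot \frac{1}{26106} = \frac{333}{275767} + \frac{37766}{13053} = \frac{10418963171}{3599586651}$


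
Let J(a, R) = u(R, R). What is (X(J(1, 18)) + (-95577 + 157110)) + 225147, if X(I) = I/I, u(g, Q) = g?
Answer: 286681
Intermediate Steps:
J(a, R) = R
X(I) = 1
(X(J(1, 18)) + (-95577 + 157110)) + 225147 = (1 + (-95577 + 157110)) + 225147 = (1 + 61533) + 225147 = 61534 + 225147 = 286681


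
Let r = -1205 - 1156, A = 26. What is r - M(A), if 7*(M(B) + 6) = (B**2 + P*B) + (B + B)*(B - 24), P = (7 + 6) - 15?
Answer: -2459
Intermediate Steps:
r = -2361
P = -2 (P = 13 - 15 = -2)
M(B) = -6 - 2*B/7 + B**2/7 + 2*B*(-24 + B)/7 (M(B) = -6 + ((B**2 - 2*B) + (B + B)*(B - 24))/7 = -6 + ((B**2 - 2*B) + (2*B)*(-24 + B))/7 = -6 + ((B**2 - 2*B) + 2*B*(-24 + B))/7 = -6 + (B**2 - 2*B + 2*B*(-24 + B))/7 = -6 + (-2*B/7 + B**2/7 + 2*B*(-24 + B)/7) = -6 - 2*B/7 + B**2/7 + 2*B*(-24 + B)/7)
r - M(A) = -2361 - (-6 - 50/7*26 + (3/7)*26**2) = -2361 - (-6 - 1300/7 + (3/7)*676) = -2361 - (-6 - 1300/7 + 2028/7) = -2361 - 1*98 = -2361 - 98 = -2459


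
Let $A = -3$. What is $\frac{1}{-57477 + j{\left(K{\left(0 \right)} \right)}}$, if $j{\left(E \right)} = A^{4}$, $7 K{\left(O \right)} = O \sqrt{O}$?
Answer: $- \frac{1}{57396} \approx -1.7423 \cdot 10^{-5}$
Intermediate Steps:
$K{\left(O \right)} = \frac{O^{\frac{3}{2}}}{7}$ ($K{\left(O \right)} = \frac{O \sqrt{O}}{7} = \frac{O^{\frac{3}{2}}}{7}$)
$j{\left(E \right)} = 81$ ($j{\left(E \right)} = \left(-3\right)^{4} = 81$)
$\frac{1}{-57477 + j{\left(K{\left(0 \right)} \right)}} = \frac{1}{-57477 + 81} = \frac{1}{-57396} = - \frac{1}{57396}$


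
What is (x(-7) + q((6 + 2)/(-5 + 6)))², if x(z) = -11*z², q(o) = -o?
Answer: 299209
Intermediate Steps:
(x(-7) + q((6 + 2)/(-5 + 6)))² = (-11*(-7)² - (6 + 2)/(-5 + 6))² = (-11*49 - 8/1)² = (-539 - 8)² = (-547)² = 299209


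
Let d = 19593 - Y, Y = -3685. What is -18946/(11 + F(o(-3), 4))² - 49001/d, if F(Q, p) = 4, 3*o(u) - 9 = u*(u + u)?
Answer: -452050213/5237550 ≈ -86.309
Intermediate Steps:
o(u) = 3 + 2*u²/3 (o(u) = 3 + (u*(u + u))/3 = 3 + (u*(2*u))/3 = 3 + (2*u²)/3 = 3 + 2*u²/3)
d = 23278 (d = 19593 - 1*(-3685) = 19593 + 3685 = 23278)
-18946/(11 + F(o(-3), 4))² - 49001/d = -18946/(11 + 4)² - 49001/23278 = -18946/(15²) - 49001*1/23278 = -18946/225 - 49001/23278 = -452050213/5237550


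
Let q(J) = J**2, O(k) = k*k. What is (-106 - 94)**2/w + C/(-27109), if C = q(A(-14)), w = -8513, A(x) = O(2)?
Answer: -1084496208/230778917 ≈ -4.6993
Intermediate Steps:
O(k) = k**2
A(x) = 4 (A(x) = 2**2 = 4)
C = 16 (C = 4**2 = 16)
(-106 - 94)**2/w + C/(-27109) = (-106 - 94)**2/(-8513) + 16/(-27109) = (-200)**2*(-1/8513) + 16*(-1/27109) = 40000*(-1/8513) - 16/27109 = -40000/8513 - 16/27109 = -1084496208/230778917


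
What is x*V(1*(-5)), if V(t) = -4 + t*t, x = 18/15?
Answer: 126/5 ≈ 25.200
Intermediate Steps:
x = 6/5 (x = 18*(1/15) = 6/5 ≈ 1.2000)
V(t) = -4 + t²
x*V(1*(-5)) = 6*(-4 + (1*(-5))²)/5 = 6*(-4 + (-5)²)/5 = 6*(-4 + 25)/5 = (6/5)*21 = 126/5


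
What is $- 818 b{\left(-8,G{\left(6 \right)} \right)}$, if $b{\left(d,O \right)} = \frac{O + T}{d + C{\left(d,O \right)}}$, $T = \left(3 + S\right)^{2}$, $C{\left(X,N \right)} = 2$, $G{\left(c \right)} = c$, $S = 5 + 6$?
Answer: $\frac{82618}{3} \approx 27539.0$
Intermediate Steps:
$S = 11$
$T = 196$ ($T = \left(3 + 11\right)^{2} = 14^{2} = 196$)
$b{\left(d,O \right)} = \frac{196 + O}{2 + d}$ ($b{\left(d,O \right)} = \frac{O + 196}{d + 2} = \frac{196 + O}{2 + d}$)
$- 818 b{\left(-8,G{\left(6 \right)} \right)} = - 818 \frac{196 + 6}{2 - 8} = - 818 \frac{1}{-6} \cdot 202 = - 818 \left(\left(- \frac{1}{6}\right) 202\right) = \left(-818\right) \left(- \frac{101}{3}\right) = \frac{82618}{3}$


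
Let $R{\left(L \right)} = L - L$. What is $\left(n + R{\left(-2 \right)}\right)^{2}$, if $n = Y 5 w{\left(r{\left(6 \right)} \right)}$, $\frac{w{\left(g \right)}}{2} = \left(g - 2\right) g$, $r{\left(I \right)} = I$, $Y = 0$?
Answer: $0$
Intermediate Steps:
$w{\left(g \right)} = 2 g \left(-2 + g\right)$ ($w{\left(g \right)} = 2 \left(g - 2\right) g = 2 \left(-2 + g\right) g = 2 g \left(-2 + g\right)$)
$R{\left(L \right)} = 0$
$n = 0$ ($n = 0 \cdot 5 \cdot 2 \cdot 6 \left(-2 + 6\right) = 0 \cdot 2 \cdot 6 \cdot 4 = 0 \cdot 48 = 0$)
$\left(n + R{\left(-2 \right)}\right)^{2} = \left(0 + 0\right)^{2} = 0^{2} = 0$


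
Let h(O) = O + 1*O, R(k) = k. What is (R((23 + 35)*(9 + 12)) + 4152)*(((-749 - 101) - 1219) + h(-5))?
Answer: -11164230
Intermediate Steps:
h(O) = 2*O (h(O) = O + O = 2*O)
(R((23 + 35)*(9 + 12)) + 4152)*(((-749 - 101) - 1219) + h(-5)) = ((23 + 35)*(9 + 12) + 4152)*(((-749 - 101) - 1219) + 2*(-5)) = (58*21 + 4152)*((-850 - 1219) - 10) = (1218 + 4152)*(-2069 - 10) = 5370*(-2079) = -11164230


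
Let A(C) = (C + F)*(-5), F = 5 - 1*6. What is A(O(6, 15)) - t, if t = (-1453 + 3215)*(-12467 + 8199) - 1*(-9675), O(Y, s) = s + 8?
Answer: 7510431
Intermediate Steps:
F = -1 (F = 5 - 6 = -1)
O(Y, s) = 8 + s
A(C) = 5 - 5*C (A(C) = (C - 1)*(-5) = (-1 + C)*(-5) = 5 - 5*C)
t = -7510541 (t = 1762*(-4268) + 9675 = -7520216 + 9675 = -7510541)
A(O(6, 15)) - t = (5 - 5*(8 + 15)) - 1*(-7510541) = (5 - 5*23) + 7510541 = (5 - 115) + 7510541 = -110 + 7510541 = 7510431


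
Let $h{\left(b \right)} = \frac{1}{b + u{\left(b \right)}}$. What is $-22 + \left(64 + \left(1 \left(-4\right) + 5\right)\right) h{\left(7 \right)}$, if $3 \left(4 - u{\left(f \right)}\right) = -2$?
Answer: $- \frac{115}{7} \approx -16.429$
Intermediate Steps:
$u{\left(f \right)} = \frac{14}{3}$ ($u{\left(f \right)} = 4 - - \frac{2}{3} = 4 + \frac{2}{3} = \frac{14}{3}$)
$h{\left(b \right)} = \frac{1}{\frac{14}{3} + b}$ ($h{\left(b \right)} = \frac{1}{b + \frac{14}{3}} = \frac{1}{\frac{14}{3} + b}$)
$-22 + \left(64 + \left(1 \left(-4\right) + 5\right)\right) h{\left(7 \right)} = -22 + \left(64 + \left(1 \left(-4\right) + 5\right)\right) \frac{3}{14 + 3 \cdot 7} = -22 + \left(64 + \left(-4 + 5\right)\right) \frac{3}{14 + 21} = -22 + \left(64 + 1\right) \frac{3}{35} = -22 + 65 \cdot 3 \cdot \frac{1}{35} = -22 + 65 \cdot \frac{3}{35} = -22 + \frac{39}{7} = - \frac{115}{7}$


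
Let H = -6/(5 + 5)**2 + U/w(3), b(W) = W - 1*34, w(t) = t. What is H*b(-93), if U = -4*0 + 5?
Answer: -30607/150 ≈ -204.05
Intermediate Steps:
U = 5 (U = 0 + 5 = 5)
b(W) = -34 + W (b(W) = W - 34 = -34 + W)
H = 241/150 (H = -6/(5 + 5)**2 + 5/3 = -6/(10**2) + 5*(1/3) = -6/100 + 5/3 = -6*1/100 + 5/3 = -3/50 + 5/3 = 241/150 ≈ 1.6067)
H*b(-93) = 241*(-34 - 93)/150 = (241/150)*(-127) = -30607/150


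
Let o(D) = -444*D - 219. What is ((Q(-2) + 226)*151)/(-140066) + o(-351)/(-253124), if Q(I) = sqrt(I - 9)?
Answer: -15217940437/17727033092 - 151*I*sqrt(11)/140066 ≈ -0.85846 - 0.0035755*I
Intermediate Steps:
Q(I) = sqrt(-9 + I)
o(D) = -219 - 444*D
((Q(-2) + 226)*151)/(-140066) + o(-351)/(-253124) = ((sqrt(-9 - 2) + 226)*151)/(-140066) + (-219 - 444*(-351))/(-253124) = ((sqrt(-11) + 226)*151)*(-1/140066) + (-219 + 155844)*(-1/253124) = ((I*sqrt(11) + 226)*151)*(-1/140066) + 155625*(-1/253124) = ((226 + I*sqrt(11))*151)*(-1/140066) - 155625/253124 = (34126 + 151*I*sqrt(11))*(-1/140066) - 155625/253124 = (-17063/70033 - 151*I*sqrt(11)/140066) - 155625/253124 = -15217940437/17727033092 - 151*I*sqrt(11)/140066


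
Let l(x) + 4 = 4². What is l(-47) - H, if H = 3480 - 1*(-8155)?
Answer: -11623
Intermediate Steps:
l(x) = 12 (l(x) = -4 + 4² = -4 + 16 = 12)
H = 11635 (H = 3480 + 8155 = 11635)
l(-47) - H = 12 - 1*11635 = 12 - 11635 = -11623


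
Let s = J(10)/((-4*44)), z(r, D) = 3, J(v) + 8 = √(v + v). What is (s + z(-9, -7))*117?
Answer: 7839/22 - 117*√5/88 ≈ 353.35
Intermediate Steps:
J(v) = -8 + √2*√v (J(v) = -8 + √(v + v) = -8 + √(2*v) = -8 + √2*√v)
s = 1/22 - √5/88 (s = (-8 + √2*√10)/((-4*44)) = (-8 + 2*√5)/(-176) = (-8 + 2*√5)*(-1/176) = 1/22 - √5/88 ≈ 0.020045)
(s + z(-9, -7))*117 = ((1/22 - √5/88) + 3)*117 = (67/22 - √5/88)*117 = 7839/22 - 117*√5/88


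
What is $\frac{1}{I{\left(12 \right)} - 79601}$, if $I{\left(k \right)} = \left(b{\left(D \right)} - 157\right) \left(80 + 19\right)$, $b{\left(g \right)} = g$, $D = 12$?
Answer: $- \frac{1}{93956} \approx -1.0643 \cdot 10^{-5}$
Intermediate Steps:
$I{\left(k \right)} = -14355$ ($I{\left(k \right)} = \left(12 - 157\right) \left(80 + 19\right) = \left(-145\right) 99 = -14355$)
$\frac{1}{I{\left(12 \right)} - 79601} = \frac{1}{-14355 - 79601} = \frac{1}{-93956} = - \frac{1}{93956}$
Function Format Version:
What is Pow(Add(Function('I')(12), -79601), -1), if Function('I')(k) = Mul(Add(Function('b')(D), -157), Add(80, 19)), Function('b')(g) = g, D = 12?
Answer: Rational(-1, 93956) ≈ -1.0643e-5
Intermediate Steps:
Function('I')(k) = -14355 (Function('I')(k) = Mul(Add(12, -157), Add(80, 19)) = Mul(-145, 99) = -14355)
Pow(Add(Function('I')(12), -79601), -1) = Pow(Add(-14355, -79601), -1) = Pow(-93956, -1) = Rational(-1, 93956)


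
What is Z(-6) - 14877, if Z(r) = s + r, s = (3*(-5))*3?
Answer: -14928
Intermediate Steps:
s = -45 (s = -15*3 = -45)
Z(r) = -45 + r
Z(-6) - 14877 = (-45 - 6) - 14877 = -51 - 14877 = -14928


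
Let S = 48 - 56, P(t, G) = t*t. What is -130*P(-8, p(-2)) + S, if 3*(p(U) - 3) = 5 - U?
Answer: -8328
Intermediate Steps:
p(U) = 14/3 - U/3 (p(U) = 3 + (5 - U)/3 = 3 + (5/3 - U/3) = 14/3 - U/3)
P(t, G) = t**2
S = -8
-130*P(-8, p(-2)) + S = -130*(-8)**2 - 8 = -130*64 - 8 = -8320 - 8 = -8328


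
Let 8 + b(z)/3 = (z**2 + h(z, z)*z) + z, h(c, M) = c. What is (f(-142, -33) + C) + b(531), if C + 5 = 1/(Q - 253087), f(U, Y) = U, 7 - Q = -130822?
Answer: 207005778503/122258 ≈ 1.6932e+6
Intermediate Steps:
Q = 130829 (Q = 7 - 1*(-130822) = 7 + 130822 = 130829)
b(z) = -24 + 3*z + 6*z**2 (b(z) = -24 + 3*((z**2 + z*z) + z) = -24 + 3*((z**2 + z**2) + z) = -24 + 3*(2*z**2 + z) = -24 + 3*(z + 2*z**2) = -24 + (3*z + 6*z**2) = -24 + 3*z + 6*z**2)
C = -611291/122258 (C = -5 + 1/(130829 - 253087) = -5 + 1/(-122258) = -5 - 1/122258 = -611291/122258 ≈ -5.0000)
(f(-142, -33) + C) + b(531) = (-142 - 611291/122258) + (-24 + 3*531 + 6*531**2) = -17971927/122258 + (-24 + 1593 + 6*281961) = -17971927/122258 + (-24 + 1593 + 1691766) = -17971927/122258 + 1693335 = 207005778503/122258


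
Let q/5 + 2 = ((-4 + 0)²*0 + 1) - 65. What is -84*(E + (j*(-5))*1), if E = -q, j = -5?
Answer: -29820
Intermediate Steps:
q = -330 (q = -10 + 5*(((-4 + 0)²*0 + 1) - 65) = -10 + 5*(((-4)²*0 + 1) - 65) = -10 + 5*((16*0 + 1) - 65) = -10 + 5*((0 + 1) - 65) = -10 + 5*(1 - 65) = -10 + 5*(-64) = -10 - 320 = -330)
E = 330 (E = -1*(-330) = 330)
-84*(E + (j*(-5))*1) = -84*(330 - 5*(-5)*1) = -84*(330 + 25*1) = -84*(330 + 25) = -84*355 = -29820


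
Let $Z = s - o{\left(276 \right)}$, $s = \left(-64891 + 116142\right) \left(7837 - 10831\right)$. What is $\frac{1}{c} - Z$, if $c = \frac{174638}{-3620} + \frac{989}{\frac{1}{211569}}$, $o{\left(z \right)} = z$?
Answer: $\frac{58114127316901692880}{378727463891} \approx 1.5345 \cdot 10^{8}$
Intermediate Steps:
$s = -153445494$ ($s = 51251 \left(-2994\right) = -153445494$)
$c = \frac{378727463891}{1810}$ ($c = 174638 \left(- \frac{1}{3620}\right) + 989 \frac{1}{\frac{1}{211569}} = - \frac{87319}{1810} + 989 \cdot 211569 = - \frac{87319}{1810} + 209241741 = \frac{378727463891}{1810} \approx 2.0924 \cdot 10^{8}$)
$Z = -153445770$ ($Z = -153445494 - 276 = -153445770$)
$\frac{1}{c} - Z = \frac{1}{\frac{378727463891}{1810}} - -153445770 = \frac{1810}{378727463891} + 153445770 = \frac{58114127316901692880}{378727463891}$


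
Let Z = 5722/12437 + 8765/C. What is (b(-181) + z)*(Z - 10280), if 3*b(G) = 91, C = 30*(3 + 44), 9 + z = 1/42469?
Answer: -97932806293937245/446846162238 ≈ -2.1916e+5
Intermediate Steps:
z = -382220/42469 (z = -9 + 1/42469 = -382220/42469 ≈ -9.0000)
C = 1410 (C = 30*47 = 1410)
b(G) = 91/3 (b(G) = (⅓)*91 = 91/3)
Z = 23415665/3507234 (Z = 5722/12437 + 8765/1410 = 5722*(1/12437) + 8765*(1/1410) = 5722/12437 + 1753/282 = 23415665/3507234 ≈ 6.6764)
(b(-181) + z)*(Z - 10280) = (91/3 - 382220/42469)*(23415665/3507234 - 10280) = (2718019/127407)*(-36030949855/3507234) = -97932806293937245/446846162238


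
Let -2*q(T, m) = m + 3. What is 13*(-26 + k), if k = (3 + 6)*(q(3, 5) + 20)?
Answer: 1534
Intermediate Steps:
q(T, m) = -3/2 - m/2 (q(T, m) = -(m + 3)/2 = -(3 + m)/2 = -3/2 - m/2)
k = 144 (k = (3 + 6)*((-3/2 - ½*5) + 20) = 9*((-3/2 - 5/2) + 20) = 9*(-4 + 20) = 9*16 = 144)
13*(-26 + k) = 13*(-26 + 144) = 13*118 = 1534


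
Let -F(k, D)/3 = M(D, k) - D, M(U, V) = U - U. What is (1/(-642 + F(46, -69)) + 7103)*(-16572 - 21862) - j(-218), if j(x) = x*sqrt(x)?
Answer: -231774161564/849 + 218*I*sqrt(218) ≈ -2.73e+8 + 3218.7*I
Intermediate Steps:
M(U, V) = 0
F(k, D) = 3*D (F(k, D) = -3*(0 - D) = -(-3)*D = 3*D)
j(x) = x**(3/2)
(1/(-642 + F(46, -69)) + 7103)*(-16572 - 21862) - j(-218) = (1/(-642 + 3*(-69)) + 7103)*(-16572 - 21862) - (-218)**(3/2) = (1/(-642 - 207) + 7103)*(-38434) - (-218)*I*sqrt(218) = (1/(-849) + 7103)*(-38434) + 218*I*sqrt(218) = (-1/849 + 7103)*(-38434) + 218*I*sqrt(218) = (6030446/849)*(-38434) + 218*I*sqrt(218) = -231774161564/849 + 218*I*sqrt(218)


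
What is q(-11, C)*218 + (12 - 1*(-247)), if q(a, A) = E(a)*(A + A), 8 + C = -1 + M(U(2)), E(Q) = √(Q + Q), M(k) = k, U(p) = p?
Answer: 259 - 3052*I*√22 ≈ 259.0 - 14315.0*I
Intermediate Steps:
E(Q) = √2*√Q (E(Q) = √(2*Q) = √2*√Q)
C = -7 (C = -8 + (-1 + 2) = -8 + 1 = -7)
q(a, A) = 2*A*√2*√a (q(a, A) = (√2*√a)*(A + A) = (√2*√a)*(2*A) = 2*A*√2*√a)
q(-11, C)*218 + (12 - 1*(-247)) = (2*(-7)*√2*√(-11))*218 + (12 - 1*(-247)) = (2*(-7)*√2*(I*√11))*218 + (12 + 247) = -14*I*√22*218 + 259 = -3052*I*√22 + 259 = 259 - 3052*I*√22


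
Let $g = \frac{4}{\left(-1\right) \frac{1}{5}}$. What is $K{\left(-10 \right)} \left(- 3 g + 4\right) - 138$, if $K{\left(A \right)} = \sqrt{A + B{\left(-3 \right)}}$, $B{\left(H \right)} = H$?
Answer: $-138 + 64 i \sqrt{13} \approx -138.0 + 230.76 i$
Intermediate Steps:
$g = -20$ ($g = \frac{4}{\left(-1\right) \frac{1}{5}} = \frac{4}{- \frac{1}{5}} = 4 \left(-5\right) = -20$)
$K{\left(A \right)} = \sqrt{-3 + A}$ ($K{\left(A \right)} = \sqrt{A - 3} = \sqrt{-3 + A}$)
$K{\left(-10 \right)} \left(- 3 g + 4\right) - 138 = \sqrt{-3 - 10} \left(\left(-3\right) \left(-20\right) + 4\right) - 138 = \sqrt{-13} \left(60 + 4\right) - 138 = i \sqrt{13} \cdot 64 - 138 = 64 i \sqrt{13} - 138 = -138 + 64 i \sqrt{13}$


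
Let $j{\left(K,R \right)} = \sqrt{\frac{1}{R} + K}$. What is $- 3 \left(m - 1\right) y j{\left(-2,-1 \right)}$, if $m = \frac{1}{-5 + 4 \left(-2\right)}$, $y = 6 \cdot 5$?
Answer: $\frac{1260 i \sqrt{3}}{13} \approx 167.88 i$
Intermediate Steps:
$j{\left(K,R \right)} = \sqrt{K + \frac{1}{R}}$
$y = 30$
$m = - \frac{1}{13}$ ($m = \frac{1}{-5 - 8} = \frac{1}{-13} = - \frac{1}{13} \approx -0.076923$)
$- 3 \left(m - 1\right) y j{\left(-2,-1 \right)} = - 3 \left(- \frac{1}{13} - 1\right) 30 \sqrt{-2 + \frac{1}{-1}} = \left(-3\right) \left(- \frac{14}{13}\right) 30 \sqrt{-2 - 1} = \frac{42}{13} \cdot 30 \sqrt{-3} = \frac{1260 i \sqrt{3}}{13}$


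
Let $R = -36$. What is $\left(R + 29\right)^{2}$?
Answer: $49$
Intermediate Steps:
$\left(R + 29\right)^{2} = \left(-36 + 29\right)^{2} = \left(-7\right)^{2} = 49$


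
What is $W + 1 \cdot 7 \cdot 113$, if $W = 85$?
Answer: $876$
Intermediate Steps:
$W + 1 \cdot 7 \cdot 113 = 85 + 1 \cdot 7 \cdot 113 = 85 + 7 \cdot 113 = 85 + 791 = 876$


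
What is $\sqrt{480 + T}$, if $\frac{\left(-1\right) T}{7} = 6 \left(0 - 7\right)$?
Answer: $3 \sqrt{86} \approx 27.821$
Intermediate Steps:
$T = 294$ ($T = - 7 \cdot 6 \left(0 - 7\right) = - 7 \cdot 6 \left(-7\right) = \left(-7\right) \left(-42\right) = 294$)
$\sqrt{480 + T} = \sqrt{480 + 294} = \sqrt{774} = 3 \sqrt{86}$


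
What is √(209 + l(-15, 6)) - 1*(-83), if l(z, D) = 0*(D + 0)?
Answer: 83 + √209 ≈ 97.457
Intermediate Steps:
l(z, D) = 0 (l(z, D) = 0*D = 0)
√(209 + l(-15, 6)) - 1*(-83) = √(209 + 0) - 1*(-83) = √209 + 83 = 83 + √209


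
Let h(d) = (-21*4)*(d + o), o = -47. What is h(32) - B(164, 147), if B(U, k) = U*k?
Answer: -22848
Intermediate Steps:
h(d) = 3948 - 84*d (h(d) = (-21*4)*(d - 47) = -84*(-47 + d) = 3948 - 84*d)
h(32) - B(164, 147) = (3948 - 84*32) - 164*147 = (3948 - 2688) - 1*24108 = 1260 - 24108 = -22848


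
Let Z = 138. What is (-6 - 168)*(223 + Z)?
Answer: -62814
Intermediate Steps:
(-6 - 168)*(223 + Z) = (-6 - 168)*(223 + 138) = -174*361 = -62814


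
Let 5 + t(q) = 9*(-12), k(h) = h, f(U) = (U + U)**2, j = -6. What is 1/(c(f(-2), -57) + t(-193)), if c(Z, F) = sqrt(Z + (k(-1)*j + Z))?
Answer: -113/12731 - sqrt(38)/12731 ≈ -0.0093602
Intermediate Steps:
f(U) = 4*U**2 (f(U) = (2*U)**2 = 4*U**2)
t(q) = -113 (t(q) = -5 + 9*(-12) = -5 - 108 = -113)
c(Z, F) = sqrt(6 + 2*Z) (c(Z, F) = sqrt(Z + (-1*(-6) + Z)) = sqrt(Z + (6 + Z)) = sqrt(6 + 2*Z))
1/(c(f(-2), -57) + t(-193)) = 1/(sqrt(6 + 2*(4*(-2)**2)) - 113) = 1/(sqrt(6 + 2*(4*4)) - 113) = 1/(sqrt(6 + 2*16) - 113) = 1/(sqrt(6 + 32) - 113) = 1/(sqrt(38) - 113) = 1/(-113 + sqrt(38))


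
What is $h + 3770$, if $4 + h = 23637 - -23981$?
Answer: $51384$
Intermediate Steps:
$h = 47614$ ($h = -4 + \left(23637 - -23981\right) = -4 + \left(23637 + 23981\right) = -4 + 47618 = 47614$)
$h + 3770 = 47614 + 3770 = 51384$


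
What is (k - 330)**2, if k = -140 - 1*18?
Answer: 238144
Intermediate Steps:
k = -158 (k = -140 - 18 = -158)
(k - 330)**2 = (-158 - 330)**2 = (-488)**2 = 238144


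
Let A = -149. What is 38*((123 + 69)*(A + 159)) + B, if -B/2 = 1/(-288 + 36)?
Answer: 9192961/126 ≈ 72960.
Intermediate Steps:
B = 1/126 (B = -2/(-288 + 36) = -2/(-252) = -2*(-1/252) = 1/126 ≈ 0.0079365)
38*((123 + 69)*(A + 159)) + B = 38*((123 + 69)*(-149 + 159)) + 1/126 = 38*(192*10) + 1/126 = 38*1920 + 1/126 = 72960 + 1/126 = 9192961/126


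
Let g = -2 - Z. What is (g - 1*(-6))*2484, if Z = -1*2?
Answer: 14904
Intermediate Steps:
Z = -2
g = 0 (g = -2 - 1*(-2) = -2 + 2 = 0)
(g - 1*(-6))*2484 = (0 - 1*(-6))*2484 = (0 + 6)*2484 = 6*2484 = 14904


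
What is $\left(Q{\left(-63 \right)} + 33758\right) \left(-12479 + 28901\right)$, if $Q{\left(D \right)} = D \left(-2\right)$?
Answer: $556443048$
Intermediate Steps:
$Q{\left(D \right)} = - 2 D$
$\left(Q{\left(-63 \right)} + 33758\right) \left(-12479 + 28901\right) = \left(\left(-2\right) \left(-63\right) + 33758\right) \left(-12479 + 28901\right) = \left(126 + 33758\right) 16422 = 33884 \cdot 16422 = 556443048$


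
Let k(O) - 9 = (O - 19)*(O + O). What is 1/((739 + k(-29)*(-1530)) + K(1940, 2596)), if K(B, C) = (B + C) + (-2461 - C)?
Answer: -1/4273072 ≈ -2.3402e-7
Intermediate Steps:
K(B, C) = -2461 + B
k(O) = 9 + 2*O*(-19 + O) (k(O) = 9 + (O - 19)*(O + O) = 9 + (-19 + O)*(2*O) = 9 + 2*O*(-19 + O))
1/((739 + k(-29)*(-1530)) + K(1940, 2596)) = 1/((739 + (9 - 38*(-29) + 2*(-29)**2)*(-1530)) + (-2461 + 1940)) = 1/((739 + (9 + 1102 + 2*841)*(-1530)) - 521) = 1/((739 + (9 + 1102 + 1682)*(-1530)) - 521) = 1/((739 + 2793*(-1530)) - 521) = 1/((739 - 4273290) - 521) = 1/(-4272551 - 521) = 1/(-4273072) = -1/4273072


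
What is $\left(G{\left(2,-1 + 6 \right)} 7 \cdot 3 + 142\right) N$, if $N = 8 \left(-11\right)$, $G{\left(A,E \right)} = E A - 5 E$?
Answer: $15224$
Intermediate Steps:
$G{\left(A,E \right)} = - 5 E + A E$ ($G{\left(A,E \right)} = A E - 5 E = - 5 E + A E$)
$N = -88$
$\left(G{\left(2,-1 + 6 \right)} 7 \cdot 3 + 142\right) N = \left(\left(-1 + 6\right) \left(-5 + 2\right) 7 \cdot 3 + 142\right) \left(-88\right) = \left(5 \left(-3\right) 7 \cdot 3 + 142\right) \left(-88\right) = \left(\left(-15\right) 7 \cdot 3 + 142\right) \left(-88\right) = \left(\left(-105\right) 3 + 142\right) \left(-88\right) = \left(-315 + 142\right) \left(-88\right) = \left(-173\right) \left(-88\right) = 15224$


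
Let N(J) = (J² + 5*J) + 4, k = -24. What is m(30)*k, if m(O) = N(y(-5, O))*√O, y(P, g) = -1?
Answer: 0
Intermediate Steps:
N(J) = 4 + J² + 5*J
m(O) = 0 (m(O) = (4 + (-1)² + 5*(-1))*√O = (4 + 1 - 5)*√O = 0*√O = 0)
m(30)*k = 0*(-24) = 0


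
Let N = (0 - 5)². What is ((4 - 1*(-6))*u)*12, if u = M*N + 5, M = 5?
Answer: 15600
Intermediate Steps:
N = 25 (N = (-5)² = 25)
u = 130 (u = 5*25 + 5 = 125 + 5 = 130)
((4 - 1*(-6))*u)*12 = ((4 - 1*(-6))*130)*12 = ((4 + 6)*130)*12 = (10*130)*12 = 1300*12 = 15600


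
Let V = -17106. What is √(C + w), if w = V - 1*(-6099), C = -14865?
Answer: 28*I*√33 ≈ 160.85*I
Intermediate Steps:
w = -11007 (w = -17106 - 1*(-6099) = -17106 + 6099 = -11007)
√(C + w) = √(-14865 - 11007) = √(-25872) = 28*I*√33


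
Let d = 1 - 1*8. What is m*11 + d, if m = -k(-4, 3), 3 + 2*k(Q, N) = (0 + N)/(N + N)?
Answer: 27/4 ≈ 6.7500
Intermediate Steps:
k(Q, N) = -5/4 (k(Q, N) = -3/2 + ((0 + N)/(N + N))/2 = -3/2 + (N/((2*N)))/2 = -3/2 + (N*(1/(2*N)))/2 = -3/2 + (½)*(½) = -3/2 + ¼ = -5/4)
d = -7 (d = 1 - 8 = -7)
m = 5/4 (m = -1*(-5/4) = 5/4 ≈ 1.2500)
m*11 + d = (5/4)*11 - 7 = 55/4 - 7 = 27/4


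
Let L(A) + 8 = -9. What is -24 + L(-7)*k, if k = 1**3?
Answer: -41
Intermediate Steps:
L(A) = -17 (L(A) = -8 - 9 = -17)
k = 1
-24 + L(-7)*k = -24 - 17*1 = -24 - 17 = -41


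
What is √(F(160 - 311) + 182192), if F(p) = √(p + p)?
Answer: √(182192 + I*√302) ≈ 426.84 + 0.02*I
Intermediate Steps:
F(p) = √2*√p (F(p) = √(2*p) = √2*√p)
√(F(160 - 311) + 182192) = √(√2*√(160 - 311) + 182192) = √(√2*√(-151) + 182192) = √(√2*(I*√151) + 182192) = √(I*√302 + 182192) = √(182192 + I*√302)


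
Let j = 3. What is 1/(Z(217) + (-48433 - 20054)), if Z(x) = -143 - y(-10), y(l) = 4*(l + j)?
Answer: -1/68602 ≈ -1.4577e-5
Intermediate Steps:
y(l) = 12 + 4*l (y(l) = 4*(l + 3) = 4*(3 + l) = 12 + 4*l)
Z(x) = -115 (Z(x) = -143 - (12 + 4*(-10)) = -143 - (12 - 40) = -143 - 1*(-28) = -143 + 28 = -115)
1/(Z(217) + (-48433 - 20054)) = 1/(-115 + (-48433 - 20054)) = 1/(-115 - 68487) = 1/(-68602) = -1/68602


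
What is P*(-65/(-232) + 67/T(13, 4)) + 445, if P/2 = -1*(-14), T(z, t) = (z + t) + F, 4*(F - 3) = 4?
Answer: 94339/174 ≈ 542.18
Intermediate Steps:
F = 4 (F = 3 + (1/4)*4 = 3 + 1 = 4)
T(z, t) = 4 + t + z (T(z, t) = (z + t) + 4 = (t + z) + 4 = 4 + t + z)
P = 28 (P = 2*(-1*(-14)) = 2*14 = 28)
P*(-65/(-232) + 67/T(13, 4)) + 445 = 28*(-65/(-232) + 67/(4 + 4 + 13)) + 445 = 28*(-65*(-1/232) + 67/21) + 445 = 28*(65/232 + 67*(1/21)) + 445 = 28*(65/232 + 67/21) + 445 = 28*(16909/4872) + 445 = 16909/174 + 445 = 94339/174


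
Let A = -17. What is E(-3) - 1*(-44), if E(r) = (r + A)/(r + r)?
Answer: 142/3 ≈ 47.333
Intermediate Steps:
E(r) = (-17 + r)/(2*r) (E(r) = (r - 17)/(r + r) = (-17 + r)/((2*r)) = (-17 + r)*(1/(2*r)) = (-17 + r)/(2*r))
E(-3) - 1*(-44) = (½)*(-17 - 3)/(-3) - 1*(-44) = (½)*(-⅓)*(-20) + 44 = 10/3 + 44 = 142/3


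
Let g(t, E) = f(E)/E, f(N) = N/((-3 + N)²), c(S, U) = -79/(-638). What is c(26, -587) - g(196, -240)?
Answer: 4664233/37673262 ≈ 0.12381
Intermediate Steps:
c(S, U) = 79/638 (c(S, U) = -79*(-1/638) = 79/638)
f(N) = N/(-3 + N)²
g(t, E) = (-3 + E)⁻² (g(t, E) = (E/(-3 + E)²)/E = (-3 + E)⁻²)
c(26, -587) - g(196, -240) = 79/638 - 1/(-3 - 240)² = 79/638 - 1/(-243)² = 79/638 - 1*1/59049 = 79/638 - 1/59049 = 4664233/37673262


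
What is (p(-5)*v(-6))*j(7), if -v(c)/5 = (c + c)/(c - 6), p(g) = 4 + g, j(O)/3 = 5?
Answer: 75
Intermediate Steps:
j(O) = 15 (j(O) = 3*5 = 15)
v(c) = -10*c/(-6 + c) (v(c) = -5*(c + c)/(c - 6) = -5*2*c/(-6 + c) = -10*c/(-6 + c))
(p(-5)*v(-6))*j(7) = ((4 - 5)*(-10*(-6)/(-6 - 6)))*15 = -(-10)*(-6)/(-12)*15 = -(-10)*(-6)*(-1)/12*15 = -1*(-5)*15 = 5*15 = 75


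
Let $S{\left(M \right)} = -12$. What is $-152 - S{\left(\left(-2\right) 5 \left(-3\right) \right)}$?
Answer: $-140$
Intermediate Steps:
$-152 - S{\left(\left(-2\right) 5 \left(-3\right) \right)} = -152 - -12 = -152 + 12 = -140$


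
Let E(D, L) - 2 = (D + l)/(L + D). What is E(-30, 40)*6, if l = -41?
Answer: -153/5 ≈ -30.600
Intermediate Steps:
E(D, L) = 2 + (-41 + D)/(D + L) (E(D, L) = 2 + (D - 41)/(L + D) = 2 + (-41 + D)/(D + L))
E(-30, 40)*6 = ((-41 + 2*40 + 3*(-30))/(-30 + 40))*6 = ((-41 + 80 - 90)/10)*6 = ((⅒)*(-51))*6 = -51/10*6 = -153/5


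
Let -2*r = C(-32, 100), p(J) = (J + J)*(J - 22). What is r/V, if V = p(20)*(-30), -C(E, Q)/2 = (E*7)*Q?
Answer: -28/3 ≈ -9.3333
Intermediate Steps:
p(J) = 2*J*(-22 + J) (p(J) = (2*J)*(-22 + J) = 2*J*(-22 + J))
C(E, Q) = -14*E*Q (C(E, Q) = -2*E*7*Q = -2*7*E*Q = -14*E*Q)
V = 2400 (V = (2*20*(-22 + 20))*(-30) = (2*20*(-2))*(-30) = -80*(-30) = 2400)
r = -22400 (r = -(-7)*(-32)*100 = -½*44800 = -22400)
r/V = -22400/2400 = -22400*1/2400 = -28/3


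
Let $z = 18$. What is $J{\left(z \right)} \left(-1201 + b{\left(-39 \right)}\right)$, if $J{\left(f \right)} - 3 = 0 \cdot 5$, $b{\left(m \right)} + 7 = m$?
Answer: $-3741$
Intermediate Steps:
$b{\left(m \right)} = -7 + m$
$J{\left(f \right)} = 3$ ($J{\left(f \right)} = 3 + 0 \cdot 5 = 3 + 0 = 3$)
$J{\left(z \right)} \left(-1201 + b{\left(-39 \right)}\right) = 3 \left(-1201 - 46\right) = 3 \left(-1247\right) = -3741$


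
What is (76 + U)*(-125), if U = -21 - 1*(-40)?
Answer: -11875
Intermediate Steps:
U = 19 (U = -21 + 40 = 19)
(76 + U)*(-125) = (76 + 19)*(-125) = 95*(-125) = -11875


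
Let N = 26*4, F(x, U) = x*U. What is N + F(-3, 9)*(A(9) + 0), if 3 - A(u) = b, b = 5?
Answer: 158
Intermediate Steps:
A(u) = -2 (A(u) = 3 - 1*5 = 3 - 5 = -2)
F(x, U) = U*x
N = 104
N + F(-3, 9)*(A(9) + 0) = 104 + (9*(-3))*(-2 + 0) = 104 - 27*(-2) = 104 + 54 = 158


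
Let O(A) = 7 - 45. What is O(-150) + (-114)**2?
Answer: 12958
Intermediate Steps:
O(A) = -38
O(-150) + (-114)**2 = -38 + (-114)**2 = -38 + 12996 = 12958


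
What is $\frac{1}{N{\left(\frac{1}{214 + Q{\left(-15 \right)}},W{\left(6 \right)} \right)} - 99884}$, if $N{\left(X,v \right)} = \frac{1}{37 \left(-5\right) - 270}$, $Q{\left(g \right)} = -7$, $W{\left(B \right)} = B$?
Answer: $- \frac{455}{45447221} \approx -1.0012 \cdot 10^{-5}$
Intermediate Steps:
$N{\left(X,v \right)} = - \frac{1}{455}$ ($N{\left(X,v \right)} = \frac{1}{-185 - 270} = \frac{1}{-455} = - \frac{1}{455}$)
$\frac{1}{N{\left(\frac{1}{214 + Q{\left(-15 \right)}},W{\left(6 \right)} \right)} - 99884} = \frac{1}{- \frac{1}{455} - 99884} = \frac{1}{- \frac{45447221}{455}} = - \frac{455}{45447221}$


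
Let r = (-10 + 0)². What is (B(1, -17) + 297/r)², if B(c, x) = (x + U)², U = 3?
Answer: 395890609/10000 ≈ 39589.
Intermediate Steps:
B(c, x) = (3 + x)² (B(c, x) = (x + 3)² = (3 + x)²)
r = 100 (r = (-10)² = 100)
(B(1, -17) + 297/r)² = ((3 - 17)² + 297/100)² = ((-14)² + 297*(1/100))² = (196 + 297/100)² = (19897/100)² = 395890609/10000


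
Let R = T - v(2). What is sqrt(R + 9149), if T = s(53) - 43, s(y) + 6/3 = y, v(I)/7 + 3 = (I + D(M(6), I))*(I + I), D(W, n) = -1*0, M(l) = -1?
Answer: sqrt(9122) ≈ 95.509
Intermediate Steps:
D(W, n) = 0
v(I) = -21 + 14*I**2 (v(I) = -21 + 7*((I + 0)*(I + I)) = -21 + 7*(I*(2*I)) = -21 + 7*(2*I**2) = -21 + 14*I**2)
s(y) = -2 + y
T = 8 (T = (-2 + 53) - 43 = 51 - 43 = 8)
R = -27 (R = 8 - (-21 + 14*2**2) = 8 - (-21 + 14*4) = 8 - (-21 + 56) = 8 - 1*35 = 8 - 35 = -27)
sqrt(R + 9149) = sqrt(-27 + 9149) = sqrt(9122)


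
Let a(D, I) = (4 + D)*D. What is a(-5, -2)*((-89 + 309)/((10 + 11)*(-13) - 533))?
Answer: -550/403 ≈ -1.3648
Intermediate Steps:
a(D, I) = D*(4 + D)
a(-5, -2)*((-89 + 309)/((10 + 11)*(-13) - 533)) = (-5*(4 - 5))*((-89 + 309)/((10 + 11)*(-13) - 533)) = (-5*(-1))*(220/(21*(-13) - 533)) = 5*(220/(-273 - 533)) = 5*(220/(-806)) = 5*(220*(-1/806)) = 5*(-110/403) = -550/403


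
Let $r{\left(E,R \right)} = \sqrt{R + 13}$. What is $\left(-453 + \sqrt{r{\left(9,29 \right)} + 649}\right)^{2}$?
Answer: $\left(453 - \sqrt{649 + \sqrt{42}}\right)^{2} \approx 1.8267 \cdot 10^{5}$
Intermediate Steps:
$r{\left(E,R \right)} = \sqrt{13 + R}$
$\left(-453 + \sqrt{r{\left(9,29 \right)} + 649}\right)^{2} = \left(-453 + \sqrt{\sqrt{13 + 29} + 649}\right)^{2} = \left(-453 + \sqrt{\sqrt{42} + 649}\right)^{2} = \left(-453 + \sqrt{649 + \sqrt{42}}\right)^{2}$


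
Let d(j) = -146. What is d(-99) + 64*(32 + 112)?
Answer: 9070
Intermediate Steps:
d(-99) + 64*(32 + 112) = -146 + 64*(32 + 112) = -146 + 64*144 = -146 + 9216 = 9070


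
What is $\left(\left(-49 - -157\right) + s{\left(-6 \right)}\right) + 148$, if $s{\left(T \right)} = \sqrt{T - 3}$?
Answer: $256 + 3 i \approx 256.0 + 3.0 i$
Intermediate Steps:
$s{\left(T \right)} = \sqrt{-3 + T}$
$\left(\left(-49 - -157\right) + s{\left(-6 \right)}\right) + 148 = \left(\left(-49 - -157\right) + \sqrt{-3 - 6}\right) + 148 = \left(\left(-49 + 157\right) + \sqrt{-9}\right) + 148 = \left(108 + 3 i\right) + 148 = 256 + 3 i$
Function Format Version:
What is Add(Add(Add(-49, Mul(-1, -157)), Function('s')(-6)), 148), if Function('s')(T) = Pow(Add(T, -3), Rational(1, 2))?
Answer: Add(256, Mul(3, I)) ≈ Add(256.00, Mul(3.0000, I))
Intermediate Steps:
Function('s')(T) = Pow(Add(-3, T), Rational(1, 2))
Add(Add(Add(-49, Mul(-1, -157)), Function('s')(-6)), 148) = Add(Add(Add(-49, Mul(-1, -157)), Pow(Add(-3, -6), Rational(1, 2))), 148) = Add(Add(Add(-49, 157), Pow(-9, Rational(1, 2))), 148) = Add(Add(108, Mul(3, I)), 148) = Add(256, Mul(3, I))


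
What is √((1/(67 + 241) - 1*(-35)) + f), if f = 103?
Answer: √3272885/154 ≈ 11.747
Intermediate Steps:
√((1/(67 + 241) - 1*(-35)) + f) = √((1/(67 + 241) - 1*(-35)) + 103) = √((1/308 + 35) + 103) = √(10781/308 + 103) = √(42505/308) = √3272885/154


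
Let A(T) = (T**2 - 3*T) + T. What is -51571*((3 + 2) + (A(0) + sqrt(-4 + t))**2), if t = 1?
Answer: -103142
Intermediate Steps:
A(T) = T**2 - 2*T
-51571*((3 + 2) + (A(0) + sqrt(-4 + t))**2) = -51571*((3 + 2) + (0*(-2 + 0) + sqrt(-4 + 1))**2) = -51571*(5 + (0*(-2) + sqrt(-3))**2) = -51571*(5 + (0 + I*sqrt(3))**2) = -51571*(5 + (I*sqrt(3))**2) = -51571*(5 - 3) = -51571*2 = -103142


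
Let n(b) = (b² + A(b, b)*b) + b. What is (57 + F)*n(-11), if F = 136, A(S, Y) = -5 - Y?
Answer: 8492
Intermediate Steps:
n(b) = b + b² + b*(-5 - b) (n(b) = (b² + (-5 - b)*b) + b = (b² + b*(-5 - b)) + b = b + b² + b*(-5 - b))
(57 + F)*n(-11) = (57 + 136)*(-4*(-11)) = 193*44 = 8492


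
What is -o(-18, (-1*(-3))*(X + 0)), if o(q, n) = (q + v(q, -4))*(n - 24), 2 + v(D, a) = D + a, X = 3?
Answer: -630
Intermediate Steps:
v(D, a) = -2 + D + a (v(D, a) = -2 + (D + a) = -2 + D + a)
o(q, n) = (-24 + n)*(-6 + 2*q) (o(q, n) = (q + (-2 + q - 4))*(n - 24) = (q + (-6 + q))*(-24 + n) = (-6 + 2*q)*(-24 + n) = (-24 + n)*(-6 + 2*q))
-o(-18, (-1*(-3))*(X + 0)) = -(144 - 48*(-18) + ((-1*(-3))*(3 + 0))*(-18) + ((-1*(-3))*(3 + 0))*(-6 - 18)) = -(144 + 864 + (3*3)*(-18) + (3*3)*(-24)) = -(144 + 864 + 9*(-18) + 9*(-24)) = -(144 + 864 - 162 - 216) = -1*630 = -630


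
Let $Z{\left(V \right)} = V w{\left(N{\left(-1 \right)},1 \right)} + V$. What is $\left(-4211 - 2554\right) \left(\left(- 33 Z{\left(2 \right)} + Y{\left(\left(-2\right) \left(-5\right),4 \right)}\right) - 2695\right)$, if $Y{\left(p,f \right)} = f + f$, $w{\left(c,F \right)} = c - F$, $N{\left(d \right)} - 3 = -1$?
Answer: $19070535$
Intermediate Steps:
$N{\left(d \right)} = 2$ ($N{\left(d \right)} = 3 - 1 = 2$)
$Z{\left(V \right)} = 2 V$ ($Z{\left(V \right)} = V \left(2 - 1\right) + V = V 1 + V = V + V = 2 V$)
$Y{\left(p,f \right)} = 2 f$
$\left(-4211 - 2554\right) \left(\left(- 33 Z{\left(2 \right)} + Y{\left(\left(-2\right) \left(-5\right),4 \right)}\right) - 2695\right) = \left(-4211 - 2554\right) \left(\left(- 33 \cdot 2 \cdot 2 + 2 \cdot 4\right) - 2695\right) = - 6765 \left(\left(\left(-33\right) 4 + 8\right) - 2695\right) = - 6765 \left(\left(-132 + 8\right) - 2695\right) = - 6765 \left(-124 - 2695\right) = \left(-6765\right) \left(-2819\right) = 19070535$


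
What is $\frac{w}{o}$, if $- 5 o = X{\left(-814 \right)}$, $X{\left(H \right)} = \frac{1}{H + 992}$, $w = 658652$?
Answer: $-586200280$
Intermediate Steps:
$X{\left(H \right)} = \frac{1}{992 + H}$
$o = - \frac{1}{890}$ ($o = - \frac{1}{5 \left(992 - 814\right)} = - \frac{1}{5 \cdot 178} = \left(- \frac{1}{5}\right) \frac{1}{178} = - \frac{1}{890} \approx -0.0011236$)
$\frac{w}{o} = \frac{658652}{- \frac{1}{890}} = 658652 \left(-890\right) = -586200280$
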